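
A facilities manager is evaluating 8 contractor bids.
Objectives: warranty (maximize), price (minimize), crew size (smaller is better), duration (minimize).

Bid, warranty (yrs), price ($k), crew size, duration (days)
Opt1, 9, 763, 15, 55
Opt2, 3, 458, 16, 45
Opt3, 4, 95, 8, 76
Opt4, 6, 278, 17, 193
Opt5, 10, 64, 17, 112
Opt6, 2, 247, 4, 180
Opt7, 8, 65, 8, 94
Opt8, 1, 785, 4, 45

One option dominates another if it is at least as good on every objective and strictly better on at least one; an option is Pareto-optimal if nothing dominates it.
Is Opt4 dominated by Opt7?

Yes

Opt7 vs Opt4: warranty 8≥6, price 65≤278, crew size 8≤17, duration 94≤193 — Opt7 is at least as good on every objective with at least one strict improvement.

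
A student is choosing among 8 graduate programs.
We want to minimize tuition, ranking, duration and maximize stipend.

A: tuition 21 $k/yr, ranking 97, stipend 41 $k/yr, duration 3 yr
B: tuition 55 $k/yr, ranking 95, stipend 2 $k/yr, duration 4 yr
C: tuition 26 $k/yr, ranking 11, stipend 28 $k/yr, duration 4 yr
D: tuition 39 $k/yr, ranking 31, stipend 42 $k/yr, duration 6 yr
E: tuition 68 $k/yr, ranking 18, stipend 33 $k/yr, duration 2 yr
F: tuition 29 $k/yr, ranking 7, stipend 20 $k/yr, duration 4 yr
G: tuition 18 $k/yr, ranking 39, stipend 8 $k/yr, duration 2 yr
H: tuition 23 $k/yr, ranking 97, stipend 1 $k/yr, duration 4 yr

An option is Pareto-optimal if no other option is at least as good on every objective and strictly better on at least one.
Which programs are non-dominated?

A: not dominated.
B: dominated by C (tuition 26≤55, ranking 11≤95, stipend 28≥2, duration 4≤4).
C: not dominated.
D: not dominated (best stipend).
E: not dominated.
F: not dominated (best ranking).
G: not dominated (best tuition).
H: dominated by A (tuition 21≤23, ranking 97≤97, stipend 41≥1, duration 3≤4).

A, C, D, E, F, G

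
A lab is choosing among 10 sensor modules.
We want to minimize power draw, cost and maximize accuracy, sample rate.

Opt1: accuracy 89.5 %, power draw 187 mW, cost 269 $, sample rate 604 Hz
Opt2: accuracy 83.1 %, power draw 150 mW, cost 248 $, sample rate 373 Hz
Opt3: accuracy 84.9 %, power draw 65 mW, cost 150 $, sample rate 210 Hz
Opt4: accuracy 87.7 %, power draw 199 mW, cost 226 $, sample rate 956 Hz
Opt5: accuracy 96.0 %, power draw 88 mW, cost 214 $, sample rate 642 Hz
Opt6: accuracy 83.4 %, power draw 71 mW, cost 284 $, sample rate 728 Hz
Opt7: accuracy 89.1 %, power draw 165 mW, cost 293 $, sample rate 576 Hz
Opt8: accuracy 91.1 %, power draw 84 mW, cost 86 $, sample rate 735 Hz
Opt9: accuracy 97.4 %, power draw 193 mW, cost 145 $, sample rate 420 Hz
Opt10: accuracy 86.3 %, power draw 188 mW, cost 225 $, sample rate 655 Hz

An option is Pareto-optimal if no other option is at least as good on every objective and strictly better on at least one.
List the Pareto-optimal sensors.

Opt3, Opt4, Opt5, Opt6, Opt8, Opt9

Opt1: dominated by Opt5 (accuracy 96.0≥89.5, power draw 88≤187, cost 214≤269, sample rate 642≥604).
Opt2: dominated by Opt5 (accuracy 96.0≥83.1, power draw 88≤150, cost 214≤248, sample rate 642≥373).
Opt3: not dominated (best power draw).
Opt4: not dominated (best sample rate).
Opt5: not dominated.
Opt6: not dominated.
Opt7: dominated by Opt5 (accuracy 96.0≥89.1, power draw 88≤165, cost 214≤293, sample rate 642≥576).
Opt8: not dominated (best cost).
Opt9: not dominated (best accuracy).
Opt10: dominated by Opt8 (accuracy 91.1≥86.3, power draw 84≤188, cost 86≤225, sample rate 735≥655).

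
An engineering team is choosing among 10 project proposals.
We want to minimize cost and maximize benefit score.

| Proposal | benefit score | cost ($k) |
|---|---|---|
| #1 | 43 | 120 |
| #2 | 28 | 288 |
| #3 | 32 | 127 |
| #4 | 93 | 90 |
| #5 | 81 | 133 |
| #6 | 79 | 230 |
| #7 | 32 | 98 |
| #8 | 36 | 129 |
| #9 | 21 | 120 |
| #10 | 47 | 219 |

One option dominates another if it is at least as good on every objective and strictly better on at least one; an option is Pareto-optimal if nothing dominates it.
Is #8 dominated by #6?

#6 vs #8: #6 is worse on cost (230 vs 129), so it does not dominate #8.

No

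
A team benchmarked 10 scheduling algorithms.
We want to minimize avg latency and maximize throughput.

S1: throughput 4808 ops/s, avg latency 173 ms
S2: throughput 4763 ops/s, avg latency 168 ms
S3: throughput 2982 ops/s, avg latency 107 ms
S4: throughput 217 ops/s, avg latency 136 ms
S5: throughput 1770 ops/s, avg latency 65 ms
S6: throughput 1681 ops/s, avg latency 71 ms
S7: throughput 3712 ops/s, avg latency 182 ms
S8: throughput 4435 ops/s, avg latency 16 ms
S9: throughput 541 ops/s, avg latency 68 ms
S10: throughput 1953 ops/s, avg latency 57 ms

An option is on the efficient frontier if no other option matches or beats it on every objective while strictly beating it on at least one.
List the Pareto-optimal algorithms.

S1: not dominated (best throughput).
S2: not dominated.
S3: dominated by S8 (throughput 4435≥2982, avg latency 16≤107).
S4: dominated by S3 (throughput 2982≥217, avg latency 107≤136).
S5: dominated by S8 (throughput 4435≥1770, avg latency 16≤65).
S6: dominated by S5 (throughput 1770≥1681, avg latency 65≤71).
S7: dominated by S1 (throughput 4808≥3712, avg latency 173≤182).
S8: not dominated (best avg latency).
S9: dominated by S5 (throughput 1770≥541, avg latency 65≤68).
S10: dominated by S8 (throughput 4435≥1953, avg latency 16≤57).

S1, S2, S8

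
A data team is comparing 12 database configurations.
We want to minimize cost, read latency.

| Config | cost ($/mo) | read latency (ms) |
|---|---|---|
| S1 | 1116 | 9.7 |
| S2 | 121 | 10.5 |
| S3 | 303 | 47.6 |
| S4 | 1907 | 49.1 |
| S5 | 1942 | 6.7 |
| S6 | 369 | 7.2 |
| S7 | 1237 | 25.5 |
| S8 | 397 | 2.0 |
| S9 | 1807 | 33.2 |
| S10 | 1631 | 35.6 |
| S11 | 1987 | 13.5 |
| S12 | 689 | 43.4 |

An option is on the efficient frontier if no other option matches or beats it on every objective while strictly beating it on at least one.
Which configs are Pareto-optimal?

S1: dominated by S6 (cost 369≤1116, read latency 7.2≤9.7).
S2: not dominated (best cost).
S3: dominated by S2 (cost 121≤303, read latency 10.5≤47.6).
S4: dominated by S1 (cost 1116≤1907, read latency 9.7≤49.1).
S5: dominated by S8 (cost 397≤1942, read latency 2.0≤6.7).
S6: not dominated.
S7: dominated by S1 (cost 1116≤1237, read latency 9.7≤25.5).
S8: not dominated (best read latency).
S9: dominated by S1 (cost 1116≤1807, read latency 9.7≤33.2).
S10: dominated by S1 (cost 1116≤1631, read latency 9.7≤35.6).
S11: dominated by S1 (cost 1116≤1987, read latency 9.7≤13.5).
S12: dominated by S2 (cost 121≤689, read latency 10.5≤43.4).

S2, S6, S8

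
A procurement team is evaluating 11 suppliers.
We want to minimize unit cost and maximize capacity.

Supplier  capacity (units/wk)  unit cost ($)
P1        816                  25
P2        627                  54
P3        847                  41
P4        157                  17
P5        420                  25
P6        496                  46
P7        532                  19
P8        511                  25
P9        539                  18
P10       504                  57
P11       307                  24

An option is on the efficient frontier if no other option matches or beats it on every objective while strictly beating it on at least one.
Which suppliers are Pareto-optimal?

P1, P3, P4, P9

P1: not dominated.
P2: dominated by P1 (capacity 816≥627, unit cost 25≤54).
P3: not dominated (best capacity).
P4: not dominated (best unit cost).
P5: dominated by P1 (capacity 816≥420, unit cost 25≤25).
P6: dominated by P1 (capacity 816≥496, unit cost 25≤46).
P7: dominated by P9 (capacity 539≥532, unit cost 18≤19).
P8: dominated by P1 (capacity 816≥511, unit cost 25≤25).
P9: not dominated.
P10: dominated by P1 (capacity 816≥504, unit cost 25≤57).
P11: dominated by P7 (capacity 532≥307, unit cost 19≤24).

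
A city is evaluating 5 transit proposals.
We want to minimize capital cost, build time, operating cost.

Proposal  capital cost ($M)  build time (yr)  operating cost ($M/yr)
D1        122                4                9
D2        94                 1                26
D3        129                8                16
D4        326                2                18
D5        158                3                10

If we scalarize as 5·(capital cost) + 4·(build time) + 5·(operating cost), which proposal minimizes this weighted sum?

D2

D1: 5·122 + 4·4 + 5·9 = 671
D2: 5·94 + 4·1 + 5·26 = 604
D3: 5·129 + 4·8 + 5·16 = 757
D4: 5·326 + 4·2 + 5·18 = 1728
D5: 5·158 + 4·3 + 5·10 = 852
Lowest: D2 at 604.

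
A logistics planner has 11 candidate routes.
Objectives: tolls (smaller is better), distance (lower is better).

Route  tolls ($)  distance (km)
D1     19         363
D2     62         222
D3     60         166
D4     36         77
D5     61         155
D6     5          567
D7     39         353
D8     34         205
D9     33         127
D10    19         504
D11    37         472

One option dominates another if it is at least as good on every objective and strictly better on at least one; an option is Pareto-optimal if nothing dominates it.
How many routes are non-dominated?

D1: not dominated.
D2: dominated by D3 (tolls 60≤62, distance 166≤222).
D3: dominated by D4 (tolls 36≤60, distance 77≤166).
D4: not dominated (best distance).
D5: dominated by D4 (tolls 36≤61, distance 77≤155).
D6: not dominated (best tolls).
D7: dominated by D4 (tolls 36≤39, distance 77≤353).
D8: dominated by D9 (tolls 33≤34, distance 127≤205).
D9: not dominated.
D10: dominated by D1 (tolls 19≤19, distance 363≤504).
D11: dominated by D1 (tolls 19≤37, distance 363≤472).
Pareto-optimal: D1, D4, D6, D9 → 4.

4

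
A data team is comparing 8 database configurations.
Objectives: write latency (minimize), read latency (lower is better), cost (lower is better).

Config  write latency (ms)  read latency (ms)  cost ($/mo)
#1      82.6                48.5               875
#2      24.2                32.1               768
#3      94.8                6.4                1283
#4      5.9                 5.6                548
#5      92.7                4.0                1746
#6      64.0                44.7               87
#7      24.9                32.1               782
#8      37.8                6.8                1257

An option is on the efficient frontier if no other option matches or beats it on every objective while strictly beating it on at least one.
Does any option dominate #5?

No

#1: worse on read latency (48.5 vs 4.0).
#2: worse on read latency (32.1 vs 4.0).
#3: worse on write latency (94.8 vs 92.7).
#4: worse on read latency (5.6 vs 4.0).
#6: worse on read latency (44.7 vs 4.0).
#7: worse on read latency (32.1 vs 4.0).
#8: worse on read latency (6.8 vs 4.0).
No option is at least as good as #5 on every objective and strictly better on one.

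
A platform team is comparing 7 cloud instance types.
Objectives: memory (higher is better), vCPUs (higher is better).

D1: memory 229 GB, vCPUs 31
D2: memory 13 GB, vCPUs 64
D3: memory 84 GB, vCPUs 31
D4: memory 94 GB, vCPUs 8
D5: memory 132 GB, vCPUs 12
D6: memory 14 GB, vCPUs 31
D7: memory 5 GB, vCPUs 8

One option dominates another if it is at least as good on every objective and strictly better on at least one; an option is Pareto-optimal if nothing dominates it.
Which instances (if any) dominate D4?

D1: memory 229≥94, vCPUs 31≥8 — dominates D4.
D5: memory 132≥94, vCPUs 12≥8 — dominates D4.
Others (D2, D3, D6, D7) are each worse than D4 on at least one objective.

D1, D5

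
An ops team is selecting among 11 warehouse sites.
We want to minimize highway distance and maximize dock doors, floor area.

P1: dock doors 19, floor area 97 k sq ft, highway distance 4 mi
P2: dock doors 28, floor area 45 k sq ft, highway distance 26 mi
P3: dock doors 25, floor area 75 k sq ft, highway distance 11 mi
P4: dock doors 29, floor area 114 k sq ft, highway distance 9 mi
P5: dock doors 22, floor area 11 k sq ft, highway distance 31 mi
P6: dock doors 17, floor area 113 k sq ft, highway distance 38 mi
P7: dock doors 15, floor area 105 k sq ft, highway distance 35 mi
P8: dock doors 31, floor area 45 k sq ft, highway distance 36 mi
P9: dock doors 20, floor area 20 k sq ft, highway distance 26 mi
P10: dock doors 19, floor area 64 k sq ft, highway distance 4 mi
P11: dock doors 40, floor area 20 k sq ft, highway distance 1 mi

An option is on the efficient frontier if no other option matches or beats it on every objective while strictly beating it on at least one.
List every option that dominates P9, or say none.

P2, P3, P4, P11

P2: dock doors 28≥20, floor area 45≥20, highway distance 26≤26 — dominates P9.
P3: dock doors 25≥20, floor area 75≥20, highway distance 11≤26 — dominates P9.
P4: dock doors 29≥20, floor area 114≥20, highway distance 9≤26 — dominates P9.
P11: dock doors 40≥20, floor area 20≥20, highway distance 1≤26 — dominates P9.
Others (P1, P5, P6, P7, P8, P10) are each worse than P9 on at least one objective.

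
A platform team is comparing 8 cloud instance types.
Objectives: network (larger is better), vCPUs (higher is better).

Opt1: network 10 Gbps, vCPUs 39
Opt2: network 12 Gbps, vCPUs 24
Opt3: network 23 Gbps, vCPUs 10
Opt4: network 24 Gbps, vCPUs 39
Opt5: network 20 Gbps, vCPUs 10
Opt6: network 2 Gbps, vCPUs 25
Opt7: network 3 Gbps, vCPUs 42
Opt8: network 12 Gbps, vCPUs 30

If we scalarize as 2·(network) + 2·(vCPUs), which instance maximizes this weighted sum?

Opt1: 2·10 + 2·39 = 98
Opt2: 2·12 + 2·24 = 72
Opt3: 2·23 + 2·10 = 66
Opt4: 2·24 + 2·39 = 126
Opt5: 2·20 + 2·10 = 60
Opt6: 2·2 + 2·25 = 54
Opt7: 2·3 + 2·42 = 90
Opt8: 2·12 + 2·30 = 84
Highest: Opt4 at 126.

Opt4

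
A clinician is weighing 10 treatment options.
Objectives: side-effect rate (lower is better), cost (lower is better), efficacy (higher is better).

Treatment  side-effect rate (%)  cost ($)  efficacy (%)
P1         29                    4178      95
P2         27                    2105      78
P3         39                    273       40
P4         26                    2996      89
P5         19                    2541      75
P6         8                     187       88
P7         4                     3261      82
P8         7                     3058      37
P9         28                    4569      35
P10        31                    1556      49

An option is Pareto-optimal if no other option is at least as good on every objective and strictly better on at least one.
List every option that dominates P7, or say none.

P1: worse on side-effect rate (29 vs 4).
P2: worse on side-effect rate (27 vs 4).
P3: worse on side-effect rate (39 vs 4).
P4: worse on side-effect rate (26 vs 4).
P5: worse on side-effect rate (19 vs 4).
P6: worse on side-effect rate (8 vs 4).
P8: worse on side-effect rate (7 vs 4).
P9: worse on side-effect rate (28 vs 4).
P10: worse on side-effect rate (31 vs 4).
No option dominates P7.

none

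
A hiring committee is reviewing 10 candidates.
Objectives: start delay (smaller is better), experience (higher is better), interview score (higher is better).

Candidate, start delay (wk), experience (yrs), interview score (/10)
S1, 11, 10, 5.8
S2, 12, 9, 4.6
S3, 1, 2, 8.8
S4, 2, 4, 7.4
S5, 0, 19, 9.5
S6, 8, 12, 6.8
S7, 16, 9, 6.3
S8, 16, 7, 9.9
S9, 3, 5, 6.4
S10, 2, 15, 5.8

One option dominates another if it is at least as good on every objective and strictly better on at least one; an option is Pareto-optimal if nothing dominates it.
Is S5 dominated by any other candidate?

S1: worse on start delay (11 vs 0).
S2: worse on start delay (12 vs 0).
S3: worse on start delay (1 vs 0).
S4: worse on start delay (2 vs 0).
S6: worse on start delay (8 vs 0).
S7: worse on start delay (16 vs 0).
S8: worse on start delay (16 vs 0).
S9: worse on start delay (3 vs 0).
S10: worse on start delay (2 vs 0).
No option is at least as good as S5 on every objective and strictly better on one.

No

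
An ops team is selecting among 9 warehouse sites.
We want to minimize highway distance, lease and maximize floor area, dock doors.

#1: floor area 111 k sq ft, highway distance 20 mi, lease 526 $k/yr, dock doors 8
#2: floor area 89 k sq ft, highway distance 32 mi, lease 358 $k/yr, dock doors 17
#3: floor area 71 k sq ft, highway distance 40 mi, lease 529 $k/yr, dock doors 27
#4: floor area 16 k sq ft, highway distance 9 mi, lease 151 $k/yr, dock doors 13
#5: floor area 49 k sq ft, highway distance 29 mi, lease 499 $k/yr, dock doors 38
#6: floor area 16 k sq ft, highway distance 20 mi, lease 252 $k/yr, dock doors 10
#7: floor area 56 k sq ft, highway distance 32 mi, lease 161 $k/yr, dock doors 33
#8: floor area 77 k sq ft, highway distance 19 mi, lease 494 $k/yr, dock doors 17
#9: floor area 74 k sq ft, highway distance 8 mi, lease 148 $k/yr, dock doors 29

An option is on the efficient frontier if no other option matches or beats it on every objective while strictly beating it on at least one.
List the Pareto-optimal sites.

#1: not dominated (best floor area).
#2: not dominated.
#3: dominated by #9 (floor area 74≥71, highway distance 8≤40, lease 148≤529, dock doors 29≥27).
#4: dominated by #9 (floor area 74≥16, highway distance 8≤9, lease 148≤151, dock doors 29≥13).
#5: not dominated (best dock doors).
#6: dominated by #4 (floor area 16≥16, highway distance 9≤20, lease 151≤252, dock doors 13≥10).
#7: not dominated.
#8: not dominated.
#9: not dominated (best highway distance).

#1, #2, #5, #7, #8, #9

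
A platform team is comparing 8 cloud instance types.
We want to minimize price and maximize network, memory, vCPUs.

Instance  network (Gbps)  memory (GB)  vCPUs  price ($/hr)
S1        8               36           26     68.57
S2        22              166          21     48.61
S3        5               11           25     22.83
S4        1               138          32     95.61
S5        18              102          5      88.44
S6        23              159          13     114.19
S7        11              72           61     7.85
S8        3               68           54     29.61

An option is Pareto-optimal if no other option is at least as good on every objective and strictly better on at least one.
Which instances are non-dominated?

S1: dominated by S7 (network 11≥8, memory 72≥36, vCPUs 61≥26, price 7.85≤68.57).
S2: not dominated (best memory).
S3: dominated by S7 (network 11≥5, memory 72≥11, vCPUs 61≥25, price 7.85≤22.83).
S4: not dominated.
S5: dominated by S2 (network 22≥18, memory 166≥102, vCPUs 21≥5, price 48.61≤88.44).
S6: not dominated (best network).
S7: not dominated (best vCPUs).
S8: dominated by S7 (network 11≥3, memory 72≥68, vCPUs 61≥54, price 7.85≤29.61).

S2, S4, S6, S7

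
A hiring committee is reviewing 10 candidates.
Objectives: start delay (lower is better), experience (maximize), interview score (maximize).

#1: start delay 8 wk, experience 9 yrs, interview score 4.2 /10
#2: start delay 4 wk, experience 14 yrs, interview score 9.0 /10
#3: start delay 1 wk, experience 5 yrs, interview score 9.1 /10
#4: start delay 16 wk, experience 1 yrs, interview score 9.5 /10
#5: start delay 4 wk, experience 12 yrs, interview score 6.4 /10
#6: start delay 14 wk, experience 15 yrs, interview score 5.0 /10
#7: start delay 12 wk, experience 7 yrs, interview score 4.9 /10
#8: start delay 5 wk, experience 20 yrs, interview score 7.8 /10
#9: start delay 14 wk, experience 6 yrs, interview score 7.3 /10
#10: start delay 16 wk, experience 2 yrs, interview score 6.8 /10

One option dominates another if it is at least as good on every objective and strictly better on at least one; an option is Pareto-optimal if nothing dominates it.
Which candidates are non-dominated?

#2, #3, #4, #8

#1: dominated by #2 (start delay 4≤8, experience 14≥9, interview score 9.0≥4.2).
#2: not dominated.
#3: not dominated (best start delay).
#4: not dominated (best interview score).
#5: dominated by #2 (start delay 4≤4, experience 14≥12, interview score 9.0≥6.4).
#6: dominated by #8 (start delay 5≤14, experience 20≥15, interview score 7.8≥5.0).
#7: dominated by #2 (start delay 4≤12, experience 14≥7, interview score 9.0≥4.9).
#8: not dominated (best experience).
#9: dominated by #2 (start delay 4≤14, experience 14≥6, interview score 9.0≥7.3).
#10: dominated by #2 (start delay 4≤16, experience 14≥2, interview score 9.0≥6.8).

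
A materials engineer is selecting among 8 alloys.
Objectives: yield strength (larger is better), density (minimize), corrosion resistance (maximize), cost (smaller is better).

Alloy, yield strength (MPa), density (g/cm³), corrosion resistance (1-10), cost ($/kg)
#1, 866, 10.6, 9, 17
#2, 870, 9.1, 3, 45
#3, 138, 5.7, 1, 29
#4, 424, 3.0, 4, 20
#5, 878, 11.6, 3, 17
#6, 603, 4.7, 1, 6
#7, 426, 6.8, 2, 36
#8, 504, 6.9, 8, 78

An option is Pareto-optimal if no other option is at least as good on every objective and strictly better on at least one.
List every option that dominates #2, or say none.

#1: worse on yield strength (866 vs 870).
#3: worse on yield strength (138 vs 870).
#4: worse on yield strength (424 vs 870).
#5: worse on density (11.6 vs 9.1).
#6: worse on yield strength (603 vs 870).
#7: worse on yield strength (426 vs 870).
#8: worse on yield strength (504 vs 870).
No option dominates #2.

none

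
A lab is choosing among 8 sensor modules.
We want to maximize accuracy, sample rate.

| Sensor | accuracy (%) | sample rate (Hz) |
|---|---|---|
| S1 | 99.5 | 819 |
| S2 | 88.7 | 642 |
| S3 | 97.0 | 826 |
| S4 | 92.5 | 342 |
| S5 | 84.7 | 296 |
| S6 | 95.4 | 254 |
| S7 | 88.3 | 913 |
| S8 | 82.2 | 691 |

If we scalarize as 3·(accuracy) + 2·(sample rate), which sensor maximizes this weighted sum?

S7

S1: 3·99.5 + 2·819 = 1936.5
S2: 3·88.7 + 2·642 = 1550.1
S3: 3·97.0 + 2·826 = 1943.0
S4: 3·92.5 + 2·342 = 961.5
S5: 3·84.7 + 2·296 = 846.1
S6: 3·95.4 + 2·254 = 794.2
S7: 3·88.3 + 2·913 = 2090.9
S8: 3·82.2 + 2·691 = 1628.6
Highest: S7 at 2090.9.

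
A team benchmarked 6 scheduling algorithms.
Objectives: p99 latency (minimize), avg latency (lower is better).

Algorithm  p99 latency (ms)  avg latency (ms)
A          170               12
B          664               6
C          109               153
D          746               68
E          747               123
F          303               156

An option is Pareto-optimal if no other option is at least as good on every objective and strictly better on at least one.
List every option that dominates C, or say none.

none

A: worse on p99 latency (170 vs 109).
B: worse on p99 latency (664 vs 109).
D: worse on p99 latency (746 vs 109).
E: worse on p99 latency (747 vs 109).
F: worse on p99 latency (303 vs 109).
No option dominates C.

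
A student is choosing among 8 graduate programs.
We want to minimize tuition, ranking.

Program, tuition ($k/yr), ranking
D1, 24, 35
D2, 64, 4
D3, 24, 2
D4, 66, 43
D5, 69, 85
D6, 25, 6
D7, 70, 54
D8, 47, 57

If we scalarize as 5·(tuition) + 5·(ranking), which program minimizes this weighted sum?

D1: 5·24 + 5·35 = 295
D2: 5·64 + 5·4 = 340
D3: 5·24 + 5·2 = 130
D4: 5·66 + 5·43 = 545
D5: 5·69 + 5·85 = 770
D6: 5·25 + 5·6 = 155
D7: 5·70 + 5·54 = 620
D8: 5·47 + 5·57 = 520
Lowest: D3 at 130.

D3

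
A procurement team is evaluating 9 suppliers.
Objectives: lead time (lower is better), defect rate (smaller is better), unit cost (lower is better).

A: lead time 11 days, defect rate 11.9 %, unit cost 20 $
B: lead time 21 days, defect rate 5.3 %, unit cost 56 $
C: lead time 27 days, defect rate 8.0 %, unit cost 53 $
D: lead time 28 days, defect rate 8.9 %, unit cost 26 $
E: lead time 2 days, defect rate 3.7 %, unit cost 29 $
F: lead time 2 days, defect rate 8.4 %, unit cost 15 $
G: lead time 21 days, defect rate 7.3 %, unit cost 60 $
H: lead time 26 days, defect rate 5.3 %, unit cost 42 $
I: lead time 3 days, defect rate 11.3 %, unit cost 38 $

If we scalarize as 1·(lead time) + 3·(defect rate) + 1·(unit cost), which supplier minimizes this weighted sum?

E

A: 1·11 + 3·11.9 + 1·20 = 66.7
B: 1·21 + 3·5.3 + 1·56 = 92.9
C: 1·27 + 3·8.0 + 1·53 = 104.0
D: 1·28 + 3·8.9 + 1·26 = 80.7
E: 1·2 + 3·3.7 + 1·29 = 42.1
F: 1·2 + 3·8.4 + 1·15 = 42.2
G: 1·21 + 3·7.3 + 1·60 = 102.9
H: 1·26 + 3·5.3 + 1·42 = 83.9
I: 1·3 + 3·11.3 + 1·38 = 74.9
Lowest: E at 42.1.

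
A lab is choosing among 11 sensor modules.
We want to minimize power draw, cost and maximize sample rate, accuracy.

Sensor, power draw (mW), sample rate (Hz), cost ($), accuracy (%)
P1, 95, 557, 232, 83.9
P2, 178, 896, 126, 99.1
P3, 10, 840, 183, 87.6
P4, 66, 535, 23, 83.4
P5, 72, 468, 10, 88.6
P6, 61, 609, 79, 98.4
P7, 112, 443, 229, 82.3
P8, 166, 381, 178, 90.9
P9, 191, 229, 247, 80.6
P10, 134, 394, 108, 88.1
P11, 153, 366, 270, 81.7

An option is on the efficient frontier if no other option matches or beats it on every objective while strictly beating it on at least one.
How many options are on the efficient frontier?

P1: dominated by P3 (power draw 10≤95, sample rate 840≥557, cost 183≤232, accuracy 87.6≥83.9).
P2: not dominated (best sample rate).
P3: not dominated (best power draw).
P4: not dominated.
P5: not dominated (best cost).
P6: not dominated.
P7: dominated by P3 (power draw 10≤112, sample rate 840≥443, cost 183≤229, accuracy 87.6≥82.3).
P8: dominated by P6 (power draw 61≤166, sample rate 609≥381, cost 79≤178, accuracy 98.4≥90.9).
P9: dominated by P1 (power draw 95≤191, sample rate 557≥229, cost 232≤247, accuracy 83.9≥80.6).
P10: dominated by P5 (power draw 72≤134, sample rate 468≥394, cost 10≤108, accuracy 88.6≥88.1).
P11: dominated by P1 (power draw 95≤153, sample rate 557≥366, cost 232≤270, accuracy 83.9≥81.7).
Pareto-optimal: P2, P3, P4, P5, P6 → 5.

5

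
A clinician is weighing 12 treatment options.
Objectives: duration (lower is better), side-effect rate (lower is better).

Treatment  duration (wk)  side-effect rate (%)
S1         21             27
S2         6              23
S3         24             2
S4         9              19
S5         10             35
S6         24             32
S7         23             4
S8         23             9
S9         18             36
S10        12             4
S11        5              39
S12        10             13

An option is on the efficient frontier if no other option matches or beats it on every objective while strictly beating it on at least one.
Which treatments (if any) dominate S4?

S1: worse on duration (21 vs 9).
S2: worse on side-effect rate (23 vs 19).
S3: worse on duration (24 vs 9).
S5: worse on duration (10 vs 9).
S6: worse on duration (24 vs 9).
S7: worse on duration (23 vs 9).
S8: worse on duration (23 vs 9).
S9: worse on duration (18 vs 9).
S10: worse on duration (12 vs 9).
S11: worse on side-effect rate (39 vs 19).
S12: worse on duration (10 vs 9).
No option dominates S4.

none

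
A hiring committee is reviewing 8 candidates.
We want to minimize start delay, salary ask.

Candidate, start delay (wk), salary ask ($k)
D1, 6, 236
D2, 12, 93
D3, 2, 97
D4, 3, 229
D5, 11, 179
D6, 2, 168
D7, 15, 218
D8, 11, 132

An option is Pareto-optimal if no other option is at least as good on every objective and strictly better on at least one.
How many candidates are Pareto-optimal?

2

D1: dominated by D3 (start delay 2≤6, salary ask 97≤236).
D2: not dominated (best salary ask).
D3: not dominated.
D4: dominated by D3 (start delay 2≤3, salary ask 97≤229).
D5: dominated by D3 (start delay 2≤11, salary ask 97≤179).
D6: dominated by D3 (start delay 2≤2, salary ask 97≤168).
D7: dominated by D2 (start delay 12≤15, salary ask 93≤218).
D8: dominated by D3 (start delay 2≤11, salary ask 97≤132).
Pareto-optimal: D2, D3 → 2.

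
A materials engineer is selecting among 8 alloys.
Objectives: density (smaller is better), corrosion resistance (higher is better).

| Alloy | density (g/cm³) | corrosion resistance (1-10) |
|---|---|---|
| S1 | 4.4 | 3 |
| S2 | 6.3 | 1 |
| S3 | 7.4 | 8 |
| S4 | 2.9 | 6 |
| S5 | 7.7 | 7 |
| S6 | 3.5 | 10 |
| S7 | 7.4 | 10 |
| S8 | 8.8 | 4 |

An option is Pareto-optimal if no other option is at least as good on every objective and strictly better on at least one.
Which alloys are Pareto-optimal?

S1: dominated by S4 (density 2.9≤4.4, corrosion resistance 6≥3).
S2: dominated by S1 (density 4.4≤6.3, corrosion resistance 3≥1).
S3: dominated by S6 (density 3.5≤7.4, corrosion resistance 10≥8).
S4: not dominated (best density).
S5: dominated by S3 (density 7.4≤7.7, corrosion resistance 8≥7).
S6: not dominated.
S7: dominated by S6 (density 3.5≤7.4, corrosion resistance 10≥10).
S8: dominated by S3 (density 7.4≤8.8, corrosion resistance 8≥4).

S4, S6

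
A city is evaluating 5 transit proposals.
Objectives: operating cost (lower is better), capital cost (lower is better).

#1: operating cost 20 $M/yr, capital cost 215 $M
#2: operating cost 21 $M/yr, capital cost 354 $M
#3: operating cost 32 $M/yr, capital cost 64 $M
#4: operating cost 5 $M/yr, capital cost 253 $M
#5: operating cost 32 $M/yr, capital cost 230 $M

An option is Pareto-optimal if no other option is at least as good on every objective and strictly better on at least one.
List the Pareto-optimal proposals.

#1, #3, #4

#1: not dominated.
#2: dominated by #1 (operating cost 20≤21, capital cost 215≤354).
#3: not dominated (best capital cost).
#4: not dominated (best operating cost).
#5: dominated by #1 (operating cost 20≤32, capital cost 215≤230).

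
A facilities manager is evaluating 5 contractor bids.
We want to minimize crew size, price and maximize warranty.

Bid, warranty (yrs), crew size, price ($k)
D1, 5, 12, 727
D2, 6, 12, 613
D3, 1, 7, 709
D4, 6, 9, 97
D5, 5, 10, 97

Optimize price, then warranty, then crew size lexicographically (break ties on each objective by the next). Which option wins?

First minimize price: best is 97, kept {D4, D5}.
Then maximize warranty: best is 6, kept {D4}.

D4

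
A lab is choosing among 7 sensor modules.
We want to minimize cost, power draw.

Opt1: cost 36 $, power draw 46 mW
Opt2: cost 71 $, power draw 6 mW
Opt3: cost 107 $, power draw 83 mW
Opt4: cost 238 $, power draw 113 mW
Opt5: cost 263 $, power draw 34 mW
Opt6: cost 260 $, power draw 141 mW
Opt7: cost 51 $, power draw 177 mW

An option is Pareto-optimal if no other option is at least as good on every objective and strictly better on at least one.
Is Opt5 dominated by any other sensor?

Opt2 vs Opt5: cost 71≤263, power draw 6≤34 — Opt2 is at least as good on every objective and strictly better on at least one, so Opt2 dominates Opt5.

Yes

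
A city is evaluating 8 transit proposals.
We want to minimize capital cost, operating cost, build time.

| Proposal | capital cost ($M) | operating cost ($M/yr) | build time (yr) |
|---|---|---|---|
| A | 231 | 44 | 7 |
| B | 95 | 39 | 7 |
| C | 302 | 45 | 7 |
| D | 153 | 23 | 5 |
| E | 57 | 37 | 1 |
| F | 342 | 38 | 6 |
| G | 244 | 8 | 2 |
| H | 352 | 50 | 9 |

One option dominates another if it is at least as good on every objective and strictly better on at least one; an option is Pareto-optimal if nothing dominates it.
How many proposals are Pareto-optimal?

3

A: dominated by B (capital cost 95≤231, operating cost 39≤44, build time 7≤7).
B: dominated by E (capital cost 57≤95, operating cost 37≤39, build time 1≤7).
C: dominated by A (capital cost 231≤302, operating cost 44≤45, build time 7≤7).
D: not dominated.
E: not dominated (best capital cost).
F: dominated by D (capital cost 153≤342, operating cost 23≤38, build time 5≤6).
G: not dominated (best operating cost).
H: dominated by A (capital cost 231≤352, operating cost 44≤50, build time 7≤9).
Pareto-optimal: D, E, G → 3.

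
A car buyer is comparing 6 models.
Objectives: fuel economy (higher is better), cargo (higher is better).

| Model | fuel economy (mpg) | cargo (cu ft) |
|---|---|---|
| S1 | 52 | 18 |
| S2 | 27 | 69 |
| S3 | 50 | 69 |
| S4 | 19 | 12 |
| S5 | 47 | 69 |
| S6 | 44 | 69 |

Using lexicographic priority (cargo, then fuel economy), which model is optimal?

First maximize cargo: best is 69, kept {S2, S3, S5, S6}.
Then maximize fuel economy: best is 50, kept {S3}.

S3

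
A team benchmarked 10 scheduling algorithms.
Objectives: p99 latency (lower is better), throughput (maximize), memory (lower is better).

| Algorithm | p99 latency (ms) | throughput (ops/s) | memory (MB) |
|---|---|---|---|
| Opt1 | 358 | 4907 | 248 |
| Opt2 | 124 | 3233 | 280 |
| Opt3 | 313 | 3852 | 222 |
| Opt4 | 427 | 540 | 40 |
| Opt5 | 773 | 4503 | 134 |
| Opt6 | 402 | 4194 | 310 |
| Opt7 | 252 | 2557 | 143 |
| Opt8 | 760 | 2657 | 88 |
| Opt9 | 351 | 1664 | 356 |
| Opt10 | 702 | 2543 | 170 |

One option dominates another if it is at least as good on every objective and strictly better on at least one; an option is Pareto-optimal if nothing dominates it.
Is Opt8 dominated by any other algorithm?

Opt1: worse on memory (248 vs 88).
Opt2: worse on memory (280 vs 88).
Opt3: worse on memory (222 vs 88).
Opt4: worse on throughput (540 vs 2657).
Opt5: worse on p99 latency (773 vs 760).
Opt6: worse on memory (310 vs 88).
Opt7: worse on throughput (2557 vs 2657).
Opt9: worse on throughput (1664 vs 2657).
Opt10: worse on throughput (2543 vs 2657).
No option is at least as good as Opt8 on every objective and strictly better on one.

No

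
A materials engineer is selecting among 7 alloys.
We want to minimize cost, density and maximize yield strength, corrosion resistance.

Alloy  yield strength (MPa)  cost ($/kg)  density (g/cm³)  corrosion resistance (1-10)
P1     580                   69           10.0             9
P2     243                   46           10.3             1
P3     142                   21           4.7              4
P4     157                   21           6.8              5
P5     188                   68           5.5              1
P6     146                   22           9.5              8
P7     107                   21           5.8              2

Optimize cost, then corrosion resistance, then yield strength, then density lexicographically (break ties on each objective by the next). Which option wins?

P4

First minimize cost: best is 21, kept {P3, P4, P7}.
Then maximize corrosion resistance: best is 5, kept {P4}.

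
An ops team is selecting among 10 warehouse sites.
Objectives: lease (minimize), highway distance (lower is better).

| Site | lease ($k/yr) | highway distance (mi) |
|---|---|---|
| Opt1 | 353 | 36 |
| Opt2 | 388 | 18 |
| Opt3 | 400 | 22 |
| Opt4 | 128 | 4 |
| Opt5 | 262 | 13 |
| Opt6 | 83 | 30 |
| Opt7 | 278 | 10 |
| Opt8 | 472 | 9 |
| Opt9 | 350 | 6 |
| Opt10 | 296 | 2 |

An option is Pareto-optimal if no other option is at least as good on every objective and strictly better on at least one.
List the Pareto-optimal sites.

Opt1: dominated by Opt4 (lease 128≤353, highway distance 4≤36).
Opt2: dominated by Opt4 (lease 128≤388, highway distance 4≤18).
Opt3: dominated by Opt2 (lease 388≤400, highway distance 18≤22).
Opt4: not dominated.
Opt5: dominated by Opt4 (lease 128≤262, highway distance 4≤13).
Opt6: not dominated (best lease).
Opt7: dominated by Opt4 (lease 128≤278, highway distance 4≤10).
Opt8: dominated by Opt4 (lease 128≤472, highway distance 4≤9).
Opt9: dominated by Opt4 (lease 128≤350, highway distance 4≤6).
Opt10: not dominated (best highway distance).

Opt4, Opt6, Opt10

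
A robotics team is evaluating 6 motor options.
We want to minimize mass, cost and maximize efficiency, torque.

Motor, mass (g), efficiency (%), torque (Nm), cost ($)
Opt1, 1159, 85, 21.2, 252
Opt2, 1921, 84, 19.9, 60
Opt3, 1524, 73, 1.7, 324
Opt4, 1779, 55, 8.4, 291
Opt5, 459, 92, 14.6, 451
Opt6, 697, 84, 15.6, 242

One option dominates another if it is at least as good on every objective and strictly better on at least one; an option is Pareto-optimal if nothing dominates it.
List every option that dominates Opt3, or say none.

Opt1: mass 1159≤1524, efficiency 85≥73, torque 21.2≥1.7, cost 252≤324 — dominates Opt3.
Opt6: mass 697≤1524, efficiency 84≥73, torque 15.6≥1.7, cost 242≤324 — dominates Opt3.
Others (Opt2, Opt4, Opt5) are each worse than Opt3 on at least one objective.

Opt1, Opt6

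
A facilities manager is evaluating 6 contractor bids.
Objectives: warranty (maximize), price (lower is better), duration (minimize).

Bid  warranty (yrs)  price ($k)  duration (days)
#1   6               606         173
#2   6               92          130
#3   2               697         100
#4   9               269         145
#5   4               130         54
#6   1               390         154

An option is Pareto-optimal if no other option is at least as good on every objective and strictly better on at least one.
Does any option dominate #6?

Yes

#2 vs #6: warranty 6≥1, price 92≤390, duration 130≤154 — #2 is at least as good on every objective and strictly better on at least one, so #2 dominates #6.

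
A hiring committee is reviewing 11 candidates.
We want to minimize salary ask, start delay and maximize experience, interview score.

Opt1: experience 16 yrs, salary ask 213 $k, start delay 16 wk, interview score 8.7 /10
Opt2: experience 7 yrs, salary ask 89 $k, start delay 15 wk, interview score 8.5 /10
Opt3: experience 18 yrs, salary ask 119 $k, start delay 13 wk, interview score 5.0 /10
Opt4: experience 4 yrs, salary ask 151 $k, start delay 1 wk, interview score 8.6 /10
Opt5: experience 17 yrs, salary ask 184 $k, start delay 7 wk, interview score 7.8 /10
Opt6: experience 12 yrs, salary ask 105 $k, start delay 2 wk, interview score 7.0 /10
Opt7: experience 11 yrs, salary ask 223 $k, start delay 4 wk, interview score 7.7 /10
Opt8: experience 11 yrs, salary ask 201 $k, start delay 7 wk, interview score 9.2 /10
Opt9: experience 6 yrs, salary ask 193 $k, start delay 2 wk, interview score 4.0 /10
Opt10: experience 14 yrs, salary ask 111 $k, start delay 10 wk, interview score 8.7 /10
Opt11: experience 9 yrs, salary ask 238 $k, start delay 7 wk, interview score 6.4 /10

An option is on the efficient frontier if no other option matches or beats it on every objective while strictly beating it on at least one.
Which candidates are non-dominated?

Opt1, Opt2, Opt3, Opt4, Opt5, Opt6, Opt7, Opt8, Opt10

Opt1: not dominated.
Opt2: not dominated (best salary ask).
Opt3: not dominated (best experience).
Opt4: not dominated (best start delay).
Opt5: not dominated.
Opt6: not dominated.
Opt7: not dominated.
Opt8: not dominated (best interview score).
Opt9: dominated by Opt6 (experience 12≥6, salary ask 105≤193, start delay 2≤2, interview score 7.0≥4.0).
Opt10: not dominated.
Opt11: dominated by Opt5 (experience 17≥9, salary ask 184≤238, start delay 7≤7, interview score 7.8≥6.4).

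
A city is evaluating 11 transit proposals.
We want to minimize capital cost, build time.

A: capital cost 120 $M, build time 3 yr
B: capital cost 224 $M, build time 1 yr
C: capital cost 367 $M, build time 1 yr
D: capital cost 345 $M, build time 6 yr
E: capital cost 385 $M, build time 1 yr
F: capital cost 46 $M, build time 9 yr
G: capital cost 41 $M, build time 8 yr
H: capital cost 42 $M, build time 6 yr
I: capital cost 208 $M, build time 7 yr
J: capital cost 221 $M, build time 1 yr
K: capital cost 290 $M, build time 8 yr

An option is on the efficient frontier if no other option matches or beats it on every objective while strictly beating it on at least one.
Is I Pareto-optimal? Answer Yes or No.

No

A vs I: capital cost 120≤208, build time 3≤7 — A is at least as good on every objective and strictly better on at least one, so A dominates I.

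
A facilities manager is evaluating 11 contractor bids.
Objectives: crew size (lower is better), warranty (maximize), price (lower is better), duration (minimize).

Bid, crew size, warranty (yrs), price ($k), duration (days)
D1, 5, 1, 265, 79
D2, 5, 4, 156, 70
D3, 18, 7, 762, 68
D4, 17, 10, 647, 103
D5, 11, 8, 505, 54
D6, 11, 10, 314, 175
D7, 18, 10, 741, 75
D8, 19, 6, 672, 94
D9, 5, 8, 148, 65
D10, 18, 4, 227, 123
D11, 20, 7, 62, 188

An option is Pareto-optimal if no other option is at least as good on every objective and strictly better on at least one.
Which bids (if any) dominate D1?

D2, D9

D2: crew size 5≤5, warranty 4≥1, price 156≤265, duration 70≤79 — dominates D1.
D9: crew size 5≤5, warranty 8≥1, price 148≤265, duration 65≤79 — dominates D1.
Others (D3, D4, D5, D6, D7, D8, D10, D11) are each worse than D1 on at least one objective.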